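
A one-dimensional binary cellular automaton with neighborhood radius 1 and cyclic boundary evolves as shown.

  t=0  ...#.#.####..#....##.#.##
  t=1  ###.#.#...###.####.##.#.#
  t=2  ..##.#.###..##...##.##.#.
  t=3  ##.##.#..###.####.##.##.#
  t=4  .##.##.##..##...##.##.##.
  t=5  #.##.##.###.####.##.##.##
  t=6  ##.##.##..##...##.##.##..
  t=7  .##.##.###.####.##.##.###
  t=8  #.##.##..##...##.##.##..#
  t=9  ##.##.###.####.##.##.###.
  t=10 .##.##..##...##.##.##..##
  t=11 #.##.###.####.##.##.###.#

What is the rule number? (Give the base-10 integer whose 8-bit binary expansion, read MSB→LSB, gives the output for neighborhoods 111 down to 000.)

  ### -> .   bit 7 = 0  t=0,i=8
  ##. -> #   bit 6 = 1  t=0,i=10
  #.# -> #   bit 5 = 1  t=0,i=4
  #.. -> #   bit 4 = 1  t=0,i=0
  .## -> .   bit 3 = 0  t=0,i=7
  .#. -> .   bit 2 = 0  t=0,i=3
  ..# -> #   bit 1 = 1  t=0,i=2
  ... -> #   bit 0 = 1  t=0,i=1
  bits 01110011 = 115

115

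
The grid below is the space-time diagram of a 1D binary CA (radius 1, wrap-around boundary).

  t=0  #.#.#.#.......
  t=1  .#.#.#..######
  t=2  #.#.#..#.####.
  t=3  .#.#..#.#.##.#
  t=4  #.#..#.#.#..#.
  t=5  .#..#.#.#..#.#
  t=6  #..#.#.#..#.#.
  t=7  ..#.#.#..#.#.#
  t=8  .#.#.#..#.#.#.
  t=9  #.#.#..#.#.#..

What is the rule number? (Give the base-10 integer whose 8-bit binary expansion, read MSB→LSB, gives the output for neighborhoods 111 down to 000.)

163

  nb ###: next=#  (t=1,i=9, bit7=1)
  nb ##.: next=.  (t=1,i=13, bit6=0)
  nb #.#: next=#  (t=0,i=1, bit5=1)
  nb #..: next=.  (t=0,i=7, bit4=0)
  nb .##: next=.  (t=1,i=8, bit3=0)
  nb .#.: next=.  (t=0,i=0, bit2=0)
  nb ..#: next=#  (t=0,i=13, bit1=1)
  nb ...: next=#  (t=0,i=8, bit0=1)
  bits 10100011 = 163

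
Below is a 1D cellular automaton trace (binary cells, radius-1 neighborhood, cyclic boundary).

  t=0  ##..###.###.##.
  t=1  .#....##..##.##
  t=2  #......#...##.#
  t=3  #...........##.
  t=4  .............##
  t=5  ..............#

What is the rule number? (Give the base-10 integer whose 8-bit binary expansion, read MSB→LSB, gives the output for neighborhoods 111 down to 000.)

  ###|.  b7=0 t=0,i=5
  ##.|#  b6=1 t=0,i=1
  #.#|#  b5=1 t=0,i=7
  #..|.  b4=0 t=0,i=2
  .##|.  b3=0 t=0,i=0
  .#.|.  b2=0 t=1,i=1
  ..#|.  b1=0 t=0,i=3
  ...|.  b0=0 t=1,i=3
  bits 01100000 = 96

96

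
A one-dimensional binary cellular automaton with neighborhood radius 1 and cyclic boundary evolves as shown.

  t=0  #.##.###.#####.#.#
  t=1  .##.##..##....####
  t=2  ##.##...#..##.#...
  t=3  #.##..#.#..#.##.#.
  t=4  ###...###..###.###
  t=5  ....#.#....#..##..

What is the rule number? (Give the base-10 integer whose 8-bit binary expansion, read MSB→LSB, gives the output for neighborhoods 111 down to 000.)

  ### -> .   bit 7 = 0  t=0,i=6
  ##. -> .   bit 6 = 0  t=0,i=0
  #.# -> #   bit 5 = 1  t=0,i=1
  #.. -> .   bit 4 = 0  t=1,i=6
  .## -> #   bit 3 = 1  t=0,i=2
  .#. -> #   bit 2 = 1  t=0,i=15
  ..# -> .   bit 1 = 0  t=1,i=7
  ... -> #   bit 0 = 1  t=1,i=11
  bits 00101101 = 45

45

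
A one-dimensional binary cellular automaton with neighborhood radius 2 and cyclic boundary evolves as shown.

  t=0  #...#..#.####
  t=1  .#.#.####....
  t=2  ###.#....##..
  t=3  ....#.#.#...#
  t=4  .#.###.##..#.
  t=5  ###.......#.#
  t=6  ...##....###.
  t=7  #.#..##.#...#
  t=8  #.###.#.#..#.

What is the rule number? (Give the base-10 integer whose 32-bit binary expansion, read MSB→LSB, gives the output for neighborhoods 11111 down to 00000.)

18689580

  [31] ##### => .  t=0,i=11
  [30] ####. => .  t=0,i=12
  [29] ###.# => .  t=2,i=2
  [28] ###.. => .  t=0,i=0
  [27] ##.## => .  t=4,i=6
  [26] ##.#. => .  t=2,i=3
  [25] ##..# => .  t=2,i=11
  [24] ##... => #  t=0,i=1
  [23] #.### => .  t=0,i=9
  [22] #.##. => .  t=4,i=7
  [21] #.#.# => .  t=1,i=3
  [20] #.#.. => #  t=2,i=4
  [19] #..## => #  t=2,i=12
  [18] #..#. => #  t=0,i=6
  [17] #...# => .  t=0,i=2
  [16] #.... => #  t=1,i=10
  [15] .#### => .  t=0,i=10
  [14] .###. => .  t=2,i=1
  [13] .##.# => #  t=7,i=0
  [12] .##.. => .  t=2,i=10
  [11] .#.## => #  t=0,i=8
  [10] .#.#. => #  t=1,i=2
  [9] .#..# => #  t=0,i=5
  [8] .#... => .  t=2,i=5
  [7] ..### => .  t=2,i=0
  [6] ..##. => .  t=2,i=9
  [5] ..#.# => #  t=0,i=7
  [4] ..#.. => .  t=0,i=4
  [3] ...## => #  t=2,i=8
  [2] ...#. => #  t=0,i=3
  [1] ....# => .  t=1,i=12
  [0] ..... => .  t=1,i=11
  bits 00000001000111010010111000101100 = 18689580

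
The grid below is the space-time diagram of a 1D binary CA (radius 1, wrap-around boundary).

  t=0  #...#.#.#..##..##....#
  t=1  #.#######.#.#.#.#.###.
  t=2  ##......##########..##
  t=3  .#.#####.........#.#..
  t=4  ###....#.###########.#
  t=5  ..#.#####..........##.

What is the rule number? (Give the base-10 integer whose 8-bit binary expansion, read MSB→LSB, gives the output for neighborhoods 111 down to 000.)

103

  [7] ### => .  t=1,i=3
  [6] ##. => #  t=0,i=0
  [5] #.# => #  t=0,i=5
  [4] #.. => .  t=0,i=1
  [3] .## => .  t=0,i=11
  [2] .#. => #  t=0,i=4
  [1] ..# => #  t=0,i=3
  [0] ... => #  t=0,i=2
  bits 01100111 = 103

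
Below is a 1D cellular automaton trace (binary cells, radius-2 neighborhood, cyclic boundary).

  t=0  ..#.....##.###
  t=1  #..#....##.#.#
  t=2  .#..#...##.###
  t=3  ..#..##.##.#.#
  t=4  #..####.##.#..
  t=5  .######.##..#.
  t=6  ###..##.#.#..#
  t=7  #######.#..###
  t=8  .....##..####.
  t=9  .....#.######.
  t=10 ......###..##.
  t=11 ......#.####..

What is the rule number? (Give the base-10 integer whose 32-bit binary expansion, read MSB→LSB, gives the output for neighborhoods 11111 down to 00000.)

  ##### -> .   bit 31 = 0  t=5,i=3
  ####. -> #   bit 30 = 1  t=4,i=5
  ###.# -> #   bit 29 = 1  t=2,i=13
  ###.. -> #   bit 28 = 1  t=0,i=13
  ##.## -> .   bit 27 = 0  t=0,i=10
  ##.#. -> .   bit 26 = 0  t=1,i=10
  ##..# -> #   bit 25 = 1  t=0,i=0
  ##... -> .   bit 24 = 0  t=8,i=13
  #.### -> #   bit 23 = 1  t=0,i=11
  #.##. -> #   bit 22 = 1  t=1,i=13
  #.#.# -> #   bit 21 = 1  t=1,i=11
  #.#.. -> .   bit 20 = 0  t=2,i=1
  #..## -> #   bit 19 = 1  t=3,i=4
  #..#. -> .   bit 18 = 0  t=0,i=1
  #...# -> #   bit 17 = 1  t=2,i=6
  #.... -> .   bit 16 = 0  t=0,i=4
  .#### -> #   bit 15 = 1  t=4,i=4
  .###. -> .   bit 14 = 0  t=0,i=12
  .##.# -> #   bit 13 = 1  t=0,i=9
  .##.. -> .   bit 12 = 0  t=1,i=0
  .#.## -> #   bit 11 = 1  t=1,i=12
  .#.#. -> .   bit 10 = 0  t=3,i=12
  .#..# -> #   bit 9 = 1  t=2,i=2
  .#... -> #   bit 8 = 1  t=0,i=3
  ..### -> #   bit 7 = 1  t=4,i=3
  ..##. -> #   bit 6 = 1  t=0,i=8
  ..#.# -> .   bit 5 = 0  t=9,i=5
  ..#.. -> .   bit 4 = 0  t=0,i=2
  ...## -> .   bit 3 = 0  t=0,i=7
  ...#. -> .   bit 2 = 0  t=9,i=4
  ....# -> .   bit 1 = 0  t=0,i=6
  ..... -> .   bit 0 = 0  t=0,i=5
  bits 01110010111010101010101111000000 = 1927982016

1927982016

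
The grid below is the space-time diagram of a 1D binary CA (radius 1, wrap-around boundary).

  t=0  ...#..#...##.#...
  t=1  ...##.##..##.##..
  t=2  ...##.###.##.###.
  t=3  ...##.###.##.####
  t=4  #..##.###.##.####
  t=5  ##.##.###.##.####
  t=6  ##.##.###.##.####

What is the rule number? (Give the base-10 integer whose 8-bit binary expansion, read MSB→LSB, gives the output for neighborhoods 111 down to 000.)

  ###|#  b7=1 t=2,i=7
  ##.|#  b6=1 t=0,i=11
  #.#|.  b5=0 t=0,i=12
  #..|#  b4=1 t=0,i=4
  .##|#  b3=1 t=0,i=10
  .#.|#  b2=1 t=0,i=3
  ..#|.  b1=0 t=0,i=2
  ...|.  b0=0 t=0,i=0
  bits 11011100 = 220

220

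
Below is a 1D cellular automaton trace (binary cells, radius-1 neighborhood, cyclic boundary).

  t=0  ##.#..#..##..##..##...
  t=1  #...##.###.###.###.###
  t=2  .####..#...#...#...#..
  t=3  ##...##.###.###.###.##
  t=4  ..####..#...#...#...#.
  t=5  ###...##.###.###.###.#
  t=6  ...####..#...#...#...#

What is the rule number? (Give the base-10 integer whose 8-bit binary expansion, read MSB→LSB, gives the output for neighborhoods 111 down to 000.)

  [7] ### => .  t=1,i=8
  [6] ##. => .  t=0,i=1
  [5] #.# => .  t=0,i=2
  [4] #.. => #  t=0,i=4
  [3] .## => #  t=0,i=0
  [2] .#. => .  t=0,i=3
  [1] ..# => #  t=0,i=5
  [0] ... => #  t=0,i=20
  bits 00011011 = 27

27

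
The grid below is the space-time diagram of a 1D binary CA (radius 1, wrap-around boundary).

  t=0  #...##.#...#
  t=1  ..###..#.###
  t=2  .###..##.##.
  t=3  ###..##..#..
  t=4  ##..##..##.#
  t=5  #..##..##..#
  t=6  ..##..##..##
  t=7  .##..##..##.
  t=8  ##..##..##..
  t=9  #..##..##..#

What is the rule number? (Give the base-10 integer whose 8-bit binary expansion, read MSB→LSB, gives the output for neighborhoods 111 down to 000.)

143

  [7] ### => #  t=1,i=3
  [6] ##. => .  t=0,i=0
  [5] #.# => .  t=0,i=6
  [4] #.. => .  t=0,i=1
  [3] .## => #  t=0,i=4
  [2] .#. => #  t=0,i=7
  [1] ..# => #  t=0,i=3
  [0] ... => #  t=0,i=2
  bits 10001111 = 143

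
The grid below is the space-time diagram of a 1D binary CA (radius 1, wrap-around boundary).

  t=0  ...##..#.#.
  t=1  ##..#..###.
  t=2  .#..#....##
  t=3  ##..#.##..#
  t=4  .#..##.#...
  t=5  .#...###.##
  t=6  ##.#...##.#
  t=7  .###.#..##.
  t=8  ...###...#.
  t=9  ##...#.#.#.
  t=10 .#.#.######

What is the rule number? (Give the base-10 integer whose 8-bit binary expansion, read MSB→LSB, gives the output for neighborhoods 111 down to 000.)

101

  ###|.  b7=0 t=1,i=8
  ##.|#  b6=1 t=0,i=4
  #.#|#  b5=1 t=0,i=8
  #..|.  b4=0 t=0,i=5
  .##|.  b3=0 t=0,i=3
  .#.|#  b2=1 t=0,i=7
  ..#|.  b1=0 t=0,i=2
  ...|#  b0=1 t=0,i=0
  bits 01100101 = 101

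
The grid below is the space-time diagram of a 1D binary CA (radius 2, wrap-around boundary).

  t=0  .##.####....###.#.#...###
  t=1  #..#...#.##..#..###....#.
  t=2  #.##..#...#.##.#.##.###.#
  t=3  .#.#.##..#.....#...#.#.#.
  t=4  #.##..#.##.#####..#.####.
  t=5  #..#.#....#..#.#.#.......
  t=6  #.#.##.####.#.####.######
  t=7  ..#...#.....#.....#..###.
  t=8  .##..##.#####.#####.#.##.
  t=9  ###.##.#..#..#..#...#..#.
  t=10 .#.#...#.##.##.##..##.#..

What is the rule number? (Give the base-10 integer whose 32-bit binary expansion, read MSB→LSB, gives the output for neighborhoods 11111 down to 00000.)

  [31] ##### => #  t=4,i=13
  [30] ####. => .  t=0,i=6
  [29] ###.# => .  t=0,i=14
  [28] ###.. => #  t=0,i=7
  [27] ##.## => #  t=0,i=0
  [26] ##.#. => .  t=0,i=15
  [25] ##..# => .  t=1,i=11
  [24] ##... => .  t=0,i=8
  [23] #.### => .  t=0,i=4
  [22] #.##. => .  t=0,i=1
  [21] #.#.# => #  t=0,i=16
  [20] #.#.. => #  t=0,i=18
  [19] #..## => #  t=1,i=15
  [18] #..#. => #  t=1,i=2
  [17] #...# => .  t=0,i=20
  [16] #.... => #  t=0,i=9
  [15] .#### => .  t=0,i=5
  [14] .###. => #  t=0,i=13
  [13] .##.# => .  t=0,i=2
  [12] .##.. => #  t=1,i=10
  [11] .#.## => .  t=1,i=8
  [10] .#.#. => #  t=0,i=17
  [9] .#..# => .  t=1,i=1
  [8] .#... => .  t=0,i=19
  [7] ..### => .  t=0,i=12
  [6] ..##. => #  t=8,i=1
  [5] ..#.# => .  t=1,i=7
  [4] ..#.. => #  t=1,i=3
  [3] ...## => .  t=0,i=11
  [2] ...#. => #  t=1,i=6
  [1] ....# => #  t=0,i=10
  [0] ..... => #  t=3,i=12
  bits 10011000001111010101010001010111 = 2554156119

2554156119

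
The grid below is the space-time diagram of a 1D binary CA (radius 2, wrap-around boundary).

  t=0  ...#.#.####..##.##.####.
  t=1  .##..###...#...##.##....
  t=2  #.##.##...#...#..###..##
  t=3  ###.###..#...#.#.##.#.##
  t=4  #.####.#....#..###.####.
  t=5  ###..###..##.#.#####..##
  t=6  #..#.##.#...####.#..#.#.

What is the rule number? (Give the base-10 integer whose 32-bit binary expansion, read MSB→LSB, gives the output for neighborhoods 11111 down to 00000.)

2934987407

  [31] ##### => #  t=3,i=0
  [30] ####. => .  t=0,i=9
  [29] ###.# => #  t=2,i=0
  [28] ###.. => .  t=0,i=10
  [27] ##.## => #  t=0,i=15
  [26] ##.#. => #  t=3,i=19
  [25] ##..# => #  t=0,i=11
  [24] ##... => .  t=0,i=23
  [23] #.### => #  t=0,i=7
  [22] #.##. => #  t=0,i=16
  [21] #.#.# => #  t=0,i=5
  [20] #.#.. => #  t=4,i=7
  [19] #..## => .  t=0,i=12
  [18] #..#. => .  t=3,i=8
  [17] #...# => .  t=1,i=9
  [16] #.... => .  t=0,i=0
  [15] .#### => .  t=0,i=8
  [14] .###. => #  t=1,i=6
  [13] .##.# => .  t=0,i=14
  [12] .##.. => #  t=1,i=2
  [11] .#.## => #  t=0,i=6
  [10] .#.#. => .  t=0,i=4
  [9] .#..# => #  t=2,i=15
  [8] .#... => .  t=1,i=12
  [7] ..### => #  t=1,i=5
  [6] ..##. => .  t=0,i=13
  [5] ..#.# => .  t=0,i=3
  [4] ..#.. => .  t=1,i=11
  [3] ...## => #  t=1,i=0
  [2] ...#. => #  t=0,i=2
  [1] ....# => #  t=0,i=1
  [0] ..... => #  t=1,i=22
  bits 10101110111100000101101010001111 = 2934987407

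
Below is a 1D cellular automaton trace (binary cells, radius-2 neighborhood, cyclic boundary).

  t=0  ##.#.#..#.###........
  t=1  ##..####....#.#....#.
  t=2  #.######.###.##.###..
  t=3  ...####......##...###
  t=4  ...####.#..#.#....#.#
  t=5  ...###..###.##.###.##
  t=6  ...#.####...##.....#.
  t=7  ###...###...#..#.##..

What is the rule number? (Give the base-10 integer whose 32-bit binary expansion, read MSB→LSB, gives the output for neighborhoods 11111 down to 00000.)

  nb #####: next=#  (t=2,i=4, bit31=1)
  nb ####.: next=#  (t=1,i=6, bit30=1)
  nb ###.#: next=.  (t=2,i=7, bit29=0)
  nb ###..: next=#  (t=0,i=12, bit28=1)
  nb ##.##: next=.  (t=2,i=8, bit27=0)
  nb ##.#.: next=.  (t=0,i=2, bit26=0)
  nb ##..#: next=#  (t=1,i=2, bit25=1)
  nb ##...: next=.  (t=0,i=13, bit24=0)
  nb #.###: next=.  (t=0,i=10, bit23=0)
  nb #.##.: next=#  (t=1,i=0, bit22=1)
  nb #.#.#: next=.  (t=0,i=3, bit21=0)
  nb #.#..: next=#  (t=0,i=5, bit20=1)
  nb #..##: next=#  (t=1,i=3, bit19=1)
  nb #..#.: next=#  (t=0,i=7, bit18=1)
  nb #...#: next=.  (t=3,i=1, bit17=0)
  nb #....: next=#  (t=0,i=14, bit16=1)
  nb .####: next=#  (t=1,i=5, bit15=1)
  nb .###.: next=.  (t=0,i=11, bit14=0)
  nb .##.#: next=#  (t=0,i=1, bit13=1)
  nb .##..: next=.  (t=1,i=1, bit12=0)
  nb .#.##: next=.  (t=0,i=9, bit11=0)
  nb .#.#.: next=#  (t=0,i=4, bit10=1)
  nb .#..#: next=#  (t=0,i=6, bit9=1)
  nb .#...: next=.  (t=1,i=15, bit8=0)
  nb ..###: next=#  (t=1,i=4, bit7=1)
  nb ..##.: next=#  (t=0,i=0, bit6=1)
  nb ..#.#: next=.  (t=0,i=8, bit5=0)
  nb ..#..: next=.  (t=6,i=19, bit4=0)
  nb ...##: next=.  (t=0,i=20, bit3=0)
  nb ...#.: next=#  (t=1,i=11, bit2=1)
  nb ....#: next=#  (t=0,i=19, bit1=1)
  nb .....: next=.  (t=0,i=15, bit0=0)
  bits 11010010010111011010011011000110 = 3529352902

3529352902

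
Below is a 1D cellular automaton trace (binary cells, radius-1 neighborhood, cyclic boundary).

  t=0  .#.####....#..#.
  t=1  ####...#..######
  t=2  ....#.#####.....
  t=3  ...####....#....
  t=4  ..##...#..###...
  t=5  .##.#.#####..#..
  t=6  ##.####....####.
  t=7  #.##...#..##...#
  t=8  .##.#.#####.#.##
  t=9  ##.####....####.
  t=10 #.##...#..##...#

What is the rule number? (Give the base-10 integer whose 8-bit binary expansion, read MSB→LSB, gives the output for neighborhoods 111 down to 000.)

  [7] ### => .  t=0,i=4
  [6] ##. => .  t=0,i=6
  [5] #.# => #  t=0,i=2
  [4] #.. => #  t=0,i=7
  [3] .## => #  t=0,i=3
  [2] .#. => #  t=0,i=1
  [1] ..# => #  t=0,i=0
  [0] ... => .  t=0,i=8
  bits 00111110 = 62

62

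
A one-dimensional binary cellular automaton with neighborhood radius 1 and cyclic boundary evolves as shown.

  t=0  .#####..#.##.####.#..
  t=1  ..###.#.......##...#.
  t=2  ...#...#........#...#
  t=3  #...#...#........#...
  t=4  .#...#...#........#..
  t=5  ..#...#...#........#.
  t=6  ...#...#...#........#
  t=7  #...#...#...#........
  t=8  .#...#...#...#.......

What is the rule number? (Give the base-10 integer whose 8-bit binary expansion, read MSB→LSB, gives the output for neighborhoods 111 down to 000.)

144

  nb ###: next=#  (t=0,i=2, bit7=1)
  nb ##.: next=.  (t=0,i=5, bit6=0)
  nb #.#: next=.  (t=0,i=9, bit5=0)
  nb #..: next=#  (t=0,i=6, bit4=1)
  nb .##: next=.  (t=0,i=1, bit3=0)
  nb .#.: next=.  (t=0,i=8, bit2=0)
  nb ..#: next=.  (t=0,i=0, bit1=0)
  nb ...: next=.  (t=0,i=20, bit0=0)
  bits 10010000 = 144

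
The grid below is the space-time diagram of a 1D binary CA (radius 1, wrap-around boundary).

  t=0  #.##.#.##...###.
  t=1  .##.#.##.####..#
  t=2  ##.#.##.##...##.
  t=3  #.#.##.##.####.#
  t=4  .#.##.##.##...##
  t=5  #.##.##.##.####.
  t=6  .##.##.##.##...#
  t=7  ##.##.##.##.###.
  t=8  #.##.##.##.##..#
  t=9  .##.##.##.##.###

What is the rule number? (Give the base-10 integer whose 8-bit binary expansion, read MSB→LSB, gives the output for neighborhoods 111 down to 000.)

  ### -> .   bit 7 = 0  t=0,i=13
  ##. -> .   bit 6 = 0  t=0,i=3
  #.# -> #   bit 5 = 1  t=0,i=1
  #.. -> #   bit 4 = 1  t=0,i=9
  .## -> #   bit 3 = 1  t=0,i=2
  .#. -> .   bit 2 = 0  t=0,i=0
  ..# -> #   bit 1 = 1  t=0,i=11
  ... -> #   bit 0 = 1  t=0,i=10
  bits 00111011 = 59

59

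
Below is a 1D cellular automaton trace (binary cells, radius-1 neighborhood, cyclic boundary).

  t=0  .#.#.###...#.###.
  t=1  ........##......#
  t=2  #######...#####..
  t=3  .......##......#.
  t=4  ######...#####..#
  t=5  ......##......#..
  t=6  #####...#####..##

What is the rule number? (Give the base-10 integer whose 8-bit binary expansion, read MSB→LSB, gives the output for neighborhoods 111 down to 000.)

  ###|.  b7=0 t=0,i=6
  ##.|.  b6=0 t=0,i=7
  #.#|.  b5=0 t=0,i=2
  #..|#  b4=1 t=0,i=8
  .##|.  b3=0 t=0,i=5
  .#.|.  b2=0 t=0,i=1
  ..#|.  b1=0 t=0,i=0
  ...|#  b0=1 t=0,i=9
  bits 00010001 = 17

17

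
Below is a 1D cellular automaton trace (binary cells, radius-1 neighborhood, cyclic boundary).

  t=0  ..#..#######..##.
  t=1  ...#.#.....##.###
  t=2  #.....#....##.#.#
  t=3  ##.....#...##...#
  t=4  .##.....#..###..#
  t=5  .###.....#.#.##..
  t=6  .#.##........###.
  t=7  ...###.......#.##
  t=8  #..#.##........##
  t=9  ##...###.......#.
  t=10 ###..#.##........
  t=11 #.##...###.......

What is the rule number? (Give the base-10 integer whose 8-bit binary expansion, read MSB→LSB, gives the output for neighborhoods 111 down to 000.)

  [7] ### => .  t=0,i=6
  [6] ##. => #  t=0,i=11
  [5] #.# => .  t=1,i=4
  [4] #.. => #  t=0,i=3
  [3] .## => #  t=0,i=5
  [2] .#. => .  t=0,i=2
  [1] ..# => .  t=0,i=1
  [0] ... => .  t=0,i=0
  bits 01011000 = 88

88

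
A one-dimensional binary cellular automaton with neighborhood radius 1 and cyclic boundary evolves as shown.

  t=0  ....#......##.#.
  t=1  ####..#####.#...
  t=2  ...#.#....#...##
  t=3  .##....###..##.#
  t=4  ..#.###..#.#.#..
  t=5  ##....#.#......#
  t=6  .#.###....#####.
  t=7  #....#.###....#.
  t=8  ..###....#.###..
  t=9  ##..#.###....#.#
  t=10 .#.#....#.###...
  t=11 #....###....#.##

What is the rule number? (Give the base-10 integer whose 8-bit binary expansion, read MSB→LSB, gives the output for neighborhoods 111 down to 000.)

67

  nb ###: next=.  (t=1,i=1, bit7=0)
  nb ##.: next=#  (t=0,i=12, bit6=1)
  nb #.#: next=.  (t=0,i=13, bit5=0)
  nb #..: next=.  (t=0,i=5, bit4=0)
  nb .##: next=.  (t=0,i=11, bit3=0)
  nb .#.: next=.  (t=0,i=4, bit2=0)
  nb ..#: next=#  (t=0,i=3, bit1=1)
  nb ...: next=#  (t=0,i=0, bit0=1)
  bits 01000011 = 67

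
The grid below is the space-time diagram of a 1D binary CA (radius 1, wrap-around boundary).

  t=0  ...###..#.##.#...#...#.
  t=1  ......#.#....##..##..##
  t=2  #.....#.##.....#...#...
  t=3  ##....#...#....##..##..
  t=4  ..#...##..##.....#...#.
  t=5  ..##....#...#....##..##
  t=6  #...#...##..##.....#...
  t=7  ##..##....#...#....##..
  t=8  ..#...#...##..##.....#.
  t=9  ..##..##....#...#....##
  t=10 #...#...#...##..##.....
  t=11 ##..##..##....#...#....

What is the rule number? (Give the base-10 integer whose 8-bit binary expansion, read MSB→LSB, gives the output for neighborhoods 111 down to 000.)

  nb ###: next=.  (t=0,i=4, bit7=0)
  nb ##.: next=.  (t=0,i=5, bit6=0)
  nb #.#: next=.  (t=0,i=9, bit5=0)
  nb #..: next=#  (t=0,i=6, bit4=1)
  nb .##: next=.  (t=0,i=3, bit3=0)
  nb .#.: next=#  (t=0,i=8, bit2=1)
  nb ..#: next=.  (t=0,i=2, bit1=0)
  nb ...: next=.  (t=0,i=0, bit0=0)
  bits 00010100 = 20

20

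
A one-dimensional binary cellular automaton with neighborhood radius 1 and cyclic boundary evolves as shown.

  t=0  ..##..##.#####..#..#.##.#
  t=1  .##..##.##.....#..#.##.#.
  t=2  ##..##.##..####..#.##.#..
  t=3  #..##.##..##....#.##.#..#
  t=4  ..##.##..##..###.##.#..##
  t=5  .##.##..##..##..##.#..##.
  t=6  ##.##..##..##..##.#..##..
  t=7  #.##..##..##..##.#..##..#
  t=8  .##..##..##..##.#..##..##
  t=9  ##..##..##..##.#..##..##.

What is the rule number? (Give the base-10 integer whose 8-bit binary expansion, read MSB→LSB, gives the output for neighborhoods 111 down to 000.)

43

  [7] ### => .  t=0,i=10
  [6] ##. => .  t=0,i=3
  [5] #.# => #  t=0,i=8
  [4] #.. => .  t=0,i=0
  [3] .## => #  t=0,i=2
  [2] .#. => .  t=0,i=16
  [1] ..# => #  t=0,i=1
  [0] ... => #  t=1,i=11
  bits 00101011 = 43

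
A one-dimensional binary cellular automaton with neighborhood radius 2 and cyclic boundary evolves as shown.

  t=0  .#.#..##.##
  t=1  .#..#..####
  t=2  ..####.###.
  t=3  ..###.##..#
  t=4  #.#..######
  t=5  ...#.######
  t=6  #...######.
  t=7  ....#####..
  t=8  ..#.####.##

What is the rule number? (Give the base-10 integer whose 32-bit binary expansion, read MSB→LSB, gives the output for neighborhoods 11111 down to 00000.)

3420830354

  #####|#  b31=1 t=4,i=7
  ####.|#  b30=1 t=1,i=9
  ###.#|.  b29=0 t=1,i=10
  ###..|.  b28=0 t=2,i=9
  ##.##|#  b27=1 t=0,i=8
  ##.#.|.  b26=0 t=0,i=0
  ##..#|#  b25=1 t=3,i=8
  ##...|#  b24=1 t=2,i=10
  #.###|#  b23=1 t=2,i=7
  #.##.|#  b22=1 t=0,i=9
  #.#.#|#  b21=1 t=0,i=1
  #.#..|.  b20=0 t=0,i=3
  #..##|.  b19=0 t=0,i=5
  #..#.|#  b18=1 t=1,i=3
  #...#|.  b17=0 t=2,i=0
  #....|#  b16=1 t=7,i=10
  .####|#  b15=1 t=1,i=8
  .###.|.  b14=0 t=2,i=8
  .##.#|#  b13=1 t=0,i=7
  .##..|#  b12=1 t=3,i=7
  .#.##|#  b11=1 t=5,i=4
  .#.#.|.  b10=0 t=0,i=2
  .#..#|#  b9=1 t=0,i=4
  .#...|.  b8=0 t=6,i=1
  ..###|#  b7=1 t=1,i=7
  ..##.|.  b6=0 t=0,i=6
  ..#.#|.  b5=0 t=5,i=3
  ..#..|#  b4=1 t=1,i=4
  ...##|.  b3=0 t=2,i=1
  ...#.|.  b2=0 t=5,i=2
  ....#|#  b1=1 t=7,i=2
  .....|.  b0=0 t=7,i=0
  bits 11001011111001011011101010010010 = 3420830354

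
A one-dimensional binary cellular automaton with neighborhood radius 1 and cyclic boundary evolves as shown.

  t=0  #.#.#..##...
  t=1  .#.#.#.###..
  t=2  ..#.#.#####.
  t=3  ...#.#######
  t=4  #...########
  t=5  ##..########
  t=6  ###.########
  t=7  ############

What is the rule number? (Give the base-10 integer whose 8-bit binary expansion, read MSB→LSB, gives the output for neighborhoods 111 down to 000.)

  [7] ### => #  t=1,i=8
  [6] ##. => #  t=0,i=8
  [5] #.# => #  t=0,i=1
  [4] #.. => #  t=0,i=5
  [3] .## => #  t=0,i=7
  [2] .#. => .  t=0,i=0
  [1] ..# => .  t=0,i=6
  [0] ... => .  t=0,i=10
  bits 11111000 = 248

248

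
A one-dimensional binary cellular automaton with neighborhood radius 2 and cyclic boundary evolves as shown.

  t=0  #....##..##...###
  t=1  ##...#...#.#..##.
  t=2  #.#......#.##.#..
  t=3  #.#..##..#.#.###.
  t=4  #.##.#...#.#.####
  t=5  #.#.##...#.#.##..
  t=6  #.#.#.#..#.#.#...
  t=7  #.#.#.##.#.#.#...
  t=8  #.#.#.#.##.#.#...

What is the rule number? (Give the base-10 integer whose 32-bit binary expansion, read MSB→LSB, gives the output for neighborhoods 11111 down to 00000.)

904970977

  #####|.  b31=0 t=4,i=15
  ####.|.  b30=0 t=0,i=16
  ###.#|#  b29=1 t=3,i=15
  ###..|#  b28=1 t=0,i=0
  ##.##|.  b27=0 t=1,i=16
  ##.#.|#  b26=1 t=2,i=13
  ##..#|.  b25=0 t=0,i=7
  ##...|#  b24=1 t=0,i=1
  #.###|#  b23=1 t=3,i=13
  #.##.|#  b22=1 t=1,i=0
  #.#.#|#  b21=1 t=3,i=0
  #.#..|#  b20=1 t=1,i=11
  #..##|.  b19=0 t=0,i=8
  #..#.|.  b18=0 t=2,i=16
  #...#|.  b17=0 t=0,i=12
  #....|.  b16=0 t=0,i=2
  .####|#  b15=1 t=0,i=15
  .###.|#  b14=1 t=3,i=14
  .##.#|.  b13=0 t=1,i=15
  .##..|.  b12=0 t=0,i=6
  .#.##|.  b11=0 t=2,i=10
  .#.#.|.  b10=0 t=1,i=10
  .#..#|#  b9=1 t=1,i=12
  .#...|.  b8=0 t=1,i=6
  ..###|#  b7=1 t=0,i=14
  ..##.|#  b6=1 t=0,i=5
  ..#.#|#  b5=1 t=1,i=9
  ..#..|.  b4=0 t=1,i=5
  ...##|.  b3=0 t=0,i=4
  ...#.|.  b2=0 t=1,i=4
  ....#|.  b1=0 t=0,i=3
  .....|#  b0=1 t=2,i=5
  bits 00110101111100001100001011100001 = 904970977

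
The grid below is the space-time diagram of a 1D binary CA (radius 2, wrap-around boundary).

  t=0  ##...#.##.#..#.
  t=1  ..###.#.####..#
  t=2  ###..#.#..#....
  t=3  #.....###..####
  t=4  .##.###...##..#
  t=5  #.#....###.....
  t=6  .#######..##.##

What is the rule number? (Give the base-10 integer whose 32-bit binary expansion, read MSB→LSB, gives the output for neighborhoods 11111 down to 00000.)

  nb #####: next=.  (t=3,i=13, bit31=0)
  nb ####.: next=#  (t=1,i=10, bit30=1)
  nb ###.#: next=.  (t=1,i=4, bit29=0)
  nb ###..: next=.  (t=1,i=11, bit28=0)
  nb ##.##: next=.  (t=4,i=3, bit27=0)
  nb ##.#.: next=#  (t=0,i=9, bit26=1)
  nb ##..#: next=.  (t=1,i=12, bit25=0)
  nb ##...: next=#  (t=0,i=2, bit24=1)
  nb #.###: next=.  (t=1,i=8, bit23=0)
  nb #.##.: next=.  (t=0,i=0, bit22=0)
  nb #.#.#: next=.  (t=1,i=6, bit21=0)
  nb #.#..: next=#  (t=0,i=10, bit20=1)
  nb #..##: next=#  (t=1,i=1, bit19=1)
  nb #..#.: next=.  (t=0,i=12, bit18=0)
  nb #...#: next=#  (t=0,i=3, bit17=1)
  nb #....: next=#  (t=2,i=12, bit16=1)
  nb .####: next=.  (t=1,i=9, bit15=0)
  nb .###.: next=.  (t=1,i=3, bit14=0)
  nb .##.#: next=#  (t=0,i=8, bit13=1)
  nb .##..: next=.  (t=0,i=1, bit12=0)
  nb .#.##: next=#  (t=0,i=6, bit11=1)
  nb .#.#.: next=#  (t=2,i=6, bit10=1)
  nb .#..#: next=#  (t=0,i=11, bit9=1)
  nb .#...: next=#  (t=2,i=11, bit8=1)
  nb ..###: next=#  (t=1,i=2, bit7=1)
  nb ..##.: next=.  (t=4,i=10, bit6=0)
  nb ..#.#: next=.  (t=0,i=5, bit5=0)
  nb ..#..: next=.  (t=1,i=14, bit4=0)
  nb ...##: next=#  (t=2,i=14, bit3=1)
  nb ...#.: next=#  (t=0,i=4, bit2=1)
  nb ....#: next=#  (t=2,i=13, bit1=1)
  nb .....: next=.  (t=3,i=3, bit0=0)
  bits 01000101000110110010111110001110 = 1159409550

1159409550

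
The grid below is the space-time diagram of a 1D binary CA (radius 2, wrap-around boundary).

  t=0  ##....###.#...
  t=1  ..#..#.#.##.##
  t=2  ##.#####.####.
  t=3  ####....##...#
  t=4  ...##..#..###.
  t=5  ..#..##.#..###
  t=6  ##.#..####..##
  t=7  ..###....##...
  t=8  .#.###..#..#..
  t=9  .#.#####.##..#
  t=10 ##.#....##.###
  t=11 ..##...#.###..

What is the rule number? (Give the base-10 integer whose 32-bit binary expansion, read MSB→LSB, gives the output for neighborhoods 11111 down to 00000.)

536241704

  [31] ##### => .  t=2,i=5
  [30] ####. => .  t=2,i=6
  [29] ###.# => .  t=0,i=8
  [28] ###.. => #  t=3,i=3
  [27] ##.## => #  t=1,i=11
  [26] ##.#. => #  t=0,i=9
  [25] ##..# => #  t=1,i=0
  [24] ##... => #  t=0,i=2
  [23] #.### => #  t=2,i=3
  [22] #.##. => #  t=1,i=9
  [21] #.#.# => #  t=1,i=7
  [20] #.#.. => #  t=0,i=10
  [19] #..## => .  t=4,i=9
  [18] #..#. => #  t=1,i=1
  [17] #...# => #  t=0,i=12
  [16] #.... => .  t=0,i=3
  [15] .#### => .  t=2,i=4
  [14] .###. => #  t=0,i=7
  [13] .##.# => #  t=1,i=10
  [12] .##.. => .  t=0,i=1
  [11] .#.## => .  t=1,i=8
  [10] .#.#. => #  t=1,i=6
  [9] .#..# => #  t=1,i=3
  [8] .#... => .  t=0,i=11
  [7] ..### => .  t=0,i=6
  [6] ..##. => .  t=0,i=0
  [5] ..#.# => #  t=1,i=5
  [4] ..#.. => .  t=1,i=2
  [3] ...## => #  t=0,i=5
  [2] ...#. => .  t=8,i=0
  [1] ....# => .  t=0,i=4
  [0] ..... => .  t=7,i=13
  bits 00011111111101100110011000101000 = 536241704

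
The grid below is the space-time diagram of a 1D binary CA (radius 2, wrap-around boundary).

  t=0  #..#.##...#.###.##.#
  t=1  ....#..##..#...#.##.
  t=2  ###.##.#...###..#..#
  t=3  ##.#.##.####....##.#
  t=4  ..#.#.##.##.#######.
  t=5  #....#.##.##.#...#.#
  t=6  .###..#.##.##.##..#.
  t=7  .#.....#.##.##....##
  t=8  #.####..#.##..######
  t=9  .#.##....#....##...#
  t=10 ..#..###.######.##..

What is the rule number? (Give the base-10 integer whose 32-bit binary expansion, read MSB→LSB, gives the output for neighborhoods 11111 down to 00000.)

  #####|.  b31=0 t=4,i=14
  ####.|#  b30=1 t=2,i=1
  ###.#|.  b29=0 t=0,i=14
  ###..|.  b28=0 t=2,i=13
  ##.##|#  b27=1 t=0,i=15
  ##.#.|#  b26=1 t=2,i=6
  ##..#|.  b25=0 t=0,i=1
  ##...|#  b24=1 t=0,i=7
  #.###|.  b23=0 t=0,i=12
  #.##.|.  b22=0 t=0,i=5
  #.#.#|.  b21=0 t=3,i=3
  #.#..|.  b20=0 t=2,i=7
  #..##|.  b19=0 t=1,i=6
  #..#.|.  b18=0 t=0,i=2
  #...#|#  b17=1 t=0,i=8
  #....|#  b16=1 t=1,i=0
  .####|#  b15=1 t=2,i=0
  .###.|.  b14=0 t=0,i=13
  .##.#|#  b13=1 t=0,i=17
  .##..|.  b12=0 t=0,i=0
  .#.##|#  b11=1 t=0,i=4
  .#.#.|.  b10=0 t=4,i=3
  .#..#|#  b9=1 t=1,i=5
  .#...|#  b8=1 t=1,i=12
  ..###|#  b7=1 t=2,i=11
  ..##.|#  b6=1 t=1,i=7
  ..#.#|.  b5=0 t=0,i=3
  ..#..|#  b4=1 t=1,i=4
  ...##|#  b3=1 t=2,i=10
  ...#.|.  b2=0 t=0,i=9
  ....#|#  b1=1 t=1,i=2
  .....|#  b0=1 t=1,i=1
  bits 01001101000000111010101111011011 = 1292086235

1292086235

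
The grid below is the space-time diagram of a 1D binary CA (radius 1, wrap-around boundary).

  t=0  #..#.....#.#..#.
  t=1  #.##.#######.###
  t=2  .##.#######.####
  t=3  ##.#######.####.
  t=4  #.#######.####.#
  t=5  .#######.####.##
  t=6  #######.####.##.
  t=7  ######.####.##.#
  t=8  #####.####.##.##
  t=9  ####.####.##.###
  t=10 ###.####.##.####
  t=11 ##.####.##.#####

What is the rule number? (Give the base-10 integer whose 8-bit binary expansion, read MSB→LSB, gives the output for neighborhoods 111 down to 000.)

  [7] ### => #  t=1,i=6
  [6] ##. => .  t=1,i=0
  [5] #.# => #  t=0,i=10
  [4] #.. => .  t=0,i=1
  [3] .## => #  t=1,i=2
  [2] .#. => #  t=0,i=0
  [1] ..# => #  t=0,i=2
  [0] ... => #  t=0,i=5
  bits 10101111 = 175

175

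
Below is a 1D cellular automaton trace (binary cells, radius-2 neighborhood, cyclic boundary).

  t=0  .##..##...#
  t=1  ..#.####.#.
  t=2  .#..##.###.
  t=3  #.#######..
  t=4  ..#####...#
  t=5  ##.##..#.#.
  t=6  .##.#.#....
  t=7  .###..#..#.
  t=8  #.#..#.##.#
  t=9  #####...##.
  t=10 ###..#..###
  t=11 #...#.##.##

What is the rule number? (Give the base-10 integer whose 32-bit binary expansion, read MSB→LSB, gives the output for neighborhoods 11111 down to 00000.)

2912744005

  nb #####: next=#  (t=3,i=4, bit31=1)
  nb ####.: next=.  (t=1,i=6, bit30=0)
  nb ###.#: next=#  (t=1,i=7, bit29=1)
  nb ###..: next=.  (t=2,i=9, bit28=0)
  nb ##.##: next=#  (t=2,i=6, bit27=1)
  nb ##.#.: next=#  (t=1,i=8, bit26=1)
  nb ##..#: next=.  (t=0,i=3, bit25=0)
  nb ##...: next=#  (t=0,i=7, bit24=1)
  nb #.###: next=#  (t=1,i=4, bit23=1)
  nb #.##.: next=.  (t=0,i=1, bit22=0)
  nb #.#.#: next=.  (t=5,i=9, bit21=0)
  nb #.#..: next=#  (t=1,i=9, bit20=1)
  nb #..##: next=#  (t=0,i=4, bit19=1)
  nb #..#.: next=#  (t=2,i=0, bit18=1)
  nb #...#: next=.  (t=0,i=8, bit17=0)
  nb #....: next=.  (t=6,i=8, bit16=0)
  nb .####: next=#  (t=1,i=5, bit15=1)
  nb .###.: next=#  (t=2,i=8, bit14=1)
  nb .##.#: next=#  (t=2,i=5, bit13=1)
  nb .##..: next=#  (t=0,i=2, bit12=1)
  nb .#.##: next=.  (t=0,i=0, bit11=0)
  nb .#.#.: next=.  (t=5,i=8, bit10=0)
  nb .#..#: next=#  (t=2,i=2, bit9=1)
  nb .#...: next=.  (t=1,i=10, bit8=0)
  nb ..###: next=.  (t=4,i=2, bit7=0)
  nb ..##.: next=#  (t=0,i=5, bit6=1)
  nb ..#.#: next=.  (t=0,i=10, bit5=0)
  nb ..#..: next=.  (t=2,i=1, bit4=0)
  nb ...##: next=.  (t=6,i=0, bit3=0)
  nb ...#.: next=#  (t=0,i=9, bit2=1)
  nb ....#: next=.  (t=6,i=10, bit1=0)
  nb .....: next=#  (t=6,i=9, bit0=1)
  bits 10101101100111001111001001000101 = 2912744005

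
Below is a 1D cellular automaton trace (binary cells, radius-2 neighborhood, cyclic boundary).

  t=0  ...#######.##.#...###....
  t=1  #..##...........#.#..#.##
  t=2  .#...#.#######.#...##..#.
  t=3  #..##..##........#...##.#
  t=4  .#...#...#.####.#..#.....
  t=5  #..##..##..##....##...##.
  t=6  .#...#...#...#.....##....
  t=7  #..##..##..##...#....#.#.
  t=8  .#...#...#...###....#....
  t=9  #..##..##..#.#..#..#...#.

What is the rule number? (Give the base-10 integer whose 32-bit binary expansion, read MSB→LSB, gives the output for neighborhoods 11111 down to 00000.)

  #####|.  b31=0 t=0,i=5
  ####.|.  b30=0 t=0,i=8
  ###.#|.  b29=0 t=0,i=9
  ###..|.  b28=0 t=0,i=20
  ##.##|.  b27=0 t=0,i=10
  ##.#.|.  b26=0 t=0,i=13
  ##..#|#  b25=1 t=1,i=1
  ##...|#  b24=1 t=0,i=21
  #.###|#  b23=1 t=1,i=23
  #.##.|.  b22=0 t=0,i=11
  #.#.#|.  b21=0 t=7,i=23
  #.#..|.  b20=0 t=0,i=14
  #..##|.  b19=0 t=1,i=2
  #..#.|#  b18=1 t=1,i=20
  #...#|#  b17=1 t=0,i=16
  #....|.  b16=0 t=0,i=22
  .####|#  b15=1 t=0,i=4
  .###.|.  b14=0 t=0,i=19
  .##.#|.  b13=0 t=0,i=12
  .##..|.  b12=0 t=1,i=4
  .#.##|.  b11=0 t=1,i=22
  .#.#.|.  b10=0 t=1,i=17
  .#..#|#  b9=1 t=1,i=19
  .#...|.  b8=0 t=0,i=15
  ..###|#  b7=1 t=0,i=3
  ..##.|.  b6=0 t=1,i=3
  ..#.#|.  b5=0 t=1,i=16
  ..#..|.  b4=0 t=2,i=1
  ...##|.  b3=0 t=0,i=2
  ...#.|#  b2=1 t=1,i=15
  ....#|.  b1=0 t=0,i=1
  .....|#  b0=1 t=0,i=0
  bits 00000011100001101000001010000101 = 59146885

59146885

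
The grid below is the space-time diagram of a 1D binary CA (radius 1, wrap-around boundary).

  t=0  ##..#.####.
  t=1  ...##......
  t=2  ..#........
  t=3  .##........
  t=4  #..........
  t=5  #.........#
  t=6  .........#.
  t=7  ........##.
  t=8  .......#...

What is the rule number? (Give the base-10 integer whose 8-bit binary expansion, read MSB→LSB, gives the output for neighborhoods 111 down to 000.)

6

  ###|.  b7=0 t=0,i=7
  ##.|.  b6=0 t=0,i=1
  #.#|.  b5=0 t=0,i=5
  #..|.  b4=0 t=0,i=2
  .##|.  b3=0 t=0,i=0
  .#.|#  b2=1 t=0,i=4
  ..#|#  b1=1 t=0,i=3
  ...|.  b0=0 t=1,i=0
  bits 00000110 = 6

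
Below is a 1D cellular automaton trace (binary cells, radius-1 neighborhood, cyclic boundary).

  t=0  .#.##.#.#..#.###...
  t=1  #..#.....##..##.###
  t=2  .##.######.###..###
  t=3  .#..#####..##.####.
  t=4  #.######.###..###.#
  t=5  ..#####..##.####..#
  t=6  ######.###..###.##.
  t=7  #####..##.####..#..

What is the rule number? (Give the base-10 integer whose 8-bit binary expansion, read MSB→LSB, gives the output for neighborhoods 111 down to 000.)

  ### -> #   bit 7 = 1  t=0,i=14
  ##. -> .   bit 6 = 0  t=0,i=4
  #.# -> .   bit 5 = 0  t=0,i=2
  #.. -> #   bit 4 = 1  t=0,i=9
  .## -> #   bit 3 = 1  t=0,i=3
  .#. -> .   bit 2 = 0  t=0,i=1
  ..# -> #   bit 1 = 1  t=0,i=0
  ... -> #   bit 0 = 1  t=0,i=17
  bits 10011011 = 155

155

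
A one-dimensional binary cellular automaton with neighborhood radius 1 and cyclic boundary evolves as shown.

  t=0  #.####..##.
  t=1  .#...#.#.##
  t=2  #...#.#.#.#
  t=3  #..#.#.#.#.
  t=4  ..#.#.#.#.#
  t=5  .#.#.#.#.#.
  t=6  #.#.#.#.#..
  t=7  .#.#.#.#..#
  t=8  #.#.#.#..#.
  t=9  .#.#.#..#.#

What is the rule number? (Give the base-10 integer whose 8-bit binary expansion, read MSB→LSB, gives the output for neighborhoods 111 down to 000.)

  ###|.  b7=0 t=0,i=3
  ##.|#  b6=1 t=0,i=5
  #.#|#  b5=1 t=0,i=1
  #..|.  b4=0 t=0,i=6
  .##|.  b3=0 t=0,i=2
  .#.|.  b2=0 t=0,i=0
  ..#|#  b1=1 t=0,i=7
  ...|.  b0=0 t=1,i=3
  bits 01100010 = 98

98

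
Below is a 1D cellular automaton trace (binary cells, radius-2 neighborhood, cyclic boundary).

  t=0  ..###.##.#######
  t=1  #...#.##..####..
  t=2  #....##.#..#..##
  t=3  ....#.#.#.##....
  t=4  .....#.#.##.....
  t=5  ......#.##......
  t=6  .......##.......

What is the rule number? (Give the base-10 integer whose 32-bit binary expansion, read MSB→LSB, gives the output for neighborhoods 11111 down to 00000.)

2723458072

  #####|#  b31=1 t=0,i=11
  ####.|.  b30=0 t=0,i=14
  ###.#|#  b29=1 t=0,i=4
  ###..|.  b28=0 t=0,i=15
  ##.##|.  b27=0 t=0,i=5
  ##.#.|.  b26=0 t=2,i=7
  ##..#|#  b25=1 t=0,i=0
  ##...|.  b24=0 t=2,i=1
  #.###|.  b23=0 t=0,i=9
  #.##.|#  b22=1 t=0,i=6
  #.#.#|.  b21=0 t=3,i=6
  #.#..|#  b20=1 t=2,i=8
  #..##|.  b19=0 t=0,i=1
  #..#.|#  b18=1 t=1,i=15
  #...#|.  b17=0 t=1,i=2
  #....|.  b16=0 t=2,i=2
  .####|#  b15=1 t=0,i=10
  .###.|.  b14=0 t=0,i=3
  .##.#|#  b13=1 t=0,i=7
  .##..|.  b12=0 t=1,i=7
  .#.##|#  b11=1 t=1,i=5
  .#.#.|#  b10=1 t=3,i=5
  .#..#|.  b9=0 t=2,i=9
  .#...|.  b8=0 t=1,i=1
  ..###|.  b7=0 t=0,i=2
  ..##.|.  b6=0 t=2,i=5
  ..#.#|.  b5=0 t=1,i=4
  ..#..|#  b4=1 t=1,i=0
  ...##|#  b3=1 t=2,i=4
  ...#.|.  b2=0 t=1,i=3
  ....#|.  b1=0 t=2,i=3
  .....|.  b0=0 t=3,i=0
  bits 10100010010101001010110000011000 = 2723458072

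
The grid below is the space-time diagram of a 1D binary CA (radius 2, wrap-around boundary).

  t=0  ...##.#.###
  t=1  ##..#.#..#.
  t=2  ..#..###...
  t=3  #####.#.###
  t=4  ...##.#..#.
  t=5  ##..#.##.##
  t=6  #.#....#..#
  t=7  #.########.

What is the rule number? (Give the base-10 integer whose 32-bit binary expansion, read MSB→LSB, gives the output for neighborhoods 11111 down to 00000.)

  [31] ##### => .  t=3,i=0
  [30] ####. => #  t=3,i=3
  [29] ###.# => #  t=3,i=4
  [28] ###.. => .  t=0,i=10
  [27] ##.## => .  t=5,i=8
  [26] ##.#. => .  t=0,i=5
  [25] ##..# => #  t=1,i=2
  [24] ##... => #  t=0,i=0
  [23] #.### => .  t=0,i=8
  [22] #.##. => .  t=1,i=0
  [21] #.#.# => #  t=0,i=6
  [20] #.#.. => #  t=1,i=6
  [19] #..## => #  t=2,i=4
  [18] #..#. => .  t=1,i=3
  [17] #...# => #  t=0,i=1
  [16] #.... => #  t=2,i=9
  [15] .#### => #  t=3,i=9
  [14] .###. => #  t=0,i=9
  [13] .##.# => #  t=0,i=4
  [12] .##.. => .  t=1,i=1
  [11] .#.## => .  t=0,i=7
  [10] .#.#. => #  t=1,i=5
  [9] .#..# => #  t=1,i=7
  [8] .#... => #  t=4,i=10
  [7] ..### => .  t=2,i=5
  [6] ..##. => .  t=0,i=3
  [5] ..#.# => .  t=1,i=4
  [4] ..#.. => #  t=2,i=2
  [3] ...## => .  t=0,i=2
  [2] ...#. => #  t=2,i=1
  [1] ....# => #  t=2,i=0
  [0] ..... => #  t=2,i=10
  bits 01100011001110111110011100010111 = 1664870167

1664870167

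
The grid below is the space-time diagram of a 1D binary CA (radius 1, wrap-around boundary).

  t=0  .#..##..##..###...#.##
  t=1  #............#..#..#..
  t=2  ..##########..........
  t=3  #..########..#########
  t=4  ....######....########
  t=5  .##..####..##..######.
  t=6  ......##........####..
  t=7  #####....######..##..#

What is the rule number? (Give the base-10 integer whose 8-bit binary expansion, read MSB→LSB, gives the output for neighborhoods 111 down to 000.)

  ### -> #   bit 7 = 1  t=0,i=13
  ##. -> .   bit 6 = 0  t=0,i=5
  #.# -> #   bit 5 = 1  t=0,i=0
  #.. -> .   bit 4 = 0  t=0,i=2
  .## -> .   bit 3 = 0  t=0,i=4
  .#. -> .   bit 2 = 0  t=0,i=1
  ..# -> .   bit 1 = 0  t=0,i=3
  ... -> #   bit 0 = 1  t=0,i=16
  bits 10100001 = 161

161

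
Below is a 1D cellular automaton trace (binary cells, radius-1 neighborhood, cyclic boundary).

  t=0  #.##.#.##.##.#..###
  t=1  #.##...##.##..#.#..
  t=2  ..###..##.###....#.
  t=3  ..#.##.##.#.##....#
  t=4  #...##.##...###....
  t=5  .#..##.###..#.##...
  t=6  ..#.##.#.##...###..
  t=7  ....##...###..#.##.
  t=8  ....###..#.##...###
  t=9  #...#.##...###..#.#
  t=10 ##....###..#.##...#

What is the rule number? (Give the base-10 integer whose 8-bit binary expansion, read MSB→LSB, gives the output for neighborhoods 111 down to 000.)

88

  ###|.  b7=0 t=0,i=17
  ##.|#  b6=1 t=0,i=0
  #.#|.  b5=0 t=0,i=1
  #..|#  b4=1 t=0,i=14
  .##|#  b3=1 t=0,i=2
  .#.|.  b2=0 t=0,i=5
  ..#|.  b1=0 t=0,i=15
  ...|.  b0=0 t=1,i=5
  bits 01011000 = 88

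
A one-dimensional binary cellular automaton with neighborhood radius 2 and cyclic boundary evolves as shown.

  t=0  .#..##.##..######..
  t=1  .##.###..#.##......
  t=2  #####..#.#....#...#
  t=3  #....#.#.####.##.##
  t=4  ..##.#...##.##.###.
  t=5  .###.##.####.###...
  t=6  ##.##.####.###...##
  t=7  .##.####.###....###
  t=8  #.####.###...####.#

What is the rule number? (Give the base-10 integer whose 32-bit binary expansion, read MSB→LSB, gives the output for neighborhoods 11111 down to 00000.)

714187770

  [31] ##### => .  t=0,i=13
  [30] ####. => .  t=0,i=15
  [29] ###.# => #  t=3,i=12
  [28] ###.. => .  t=0,i=16
  [27] ##.## => #  t=0,i=6
  [26] ##.#. => .  t=4,i=4
  [25] ##..# => #  t=0,i=9
  [24] ##... => .  t=0,i=17
  [23] #.### => #  t=1,i=4
  [22] #.##. => .  t=0,i=7
  [21] #.#.# => .  t=3,i=7
  [20] #.#.. => #  t=2,i=9
  [19] #..## => .  t=0,i=3
  [18] #..#. => .  t=1,i=8
  [17] #...# => .  t=0,i=18
  [16] #.... => #  t=1,i=14
  [15] .#### => #  t=0,i=12
  [14] .###. => .  t=1,i=5
  [13] .##.# => #  t=0,i=5
  [12] .##.. => .  t=0,i=8
  [11] .#.## => .  t=1,i=10
  [10] .#.#. => .  t=2,i=8
  [9] .#..# => #  t=0,i=2
  [8] .#... => #  t=2,i=10
  [7] ..### => #  t=0,i=11
  [6] ..##. => #  t=0,i=4
  [5] ..#.# => #  t=1,i=9
  [4] ..#.. => #  t=0,i=1
  [3] ...## => #  t=1,i=0
  [2] ...#. => .  t=0,i=0
  [1] ....# => #  t=1,i=18
  [0] ..... => .  t=1,i=15
  bits 00101010100100011010001111111010 = 714187770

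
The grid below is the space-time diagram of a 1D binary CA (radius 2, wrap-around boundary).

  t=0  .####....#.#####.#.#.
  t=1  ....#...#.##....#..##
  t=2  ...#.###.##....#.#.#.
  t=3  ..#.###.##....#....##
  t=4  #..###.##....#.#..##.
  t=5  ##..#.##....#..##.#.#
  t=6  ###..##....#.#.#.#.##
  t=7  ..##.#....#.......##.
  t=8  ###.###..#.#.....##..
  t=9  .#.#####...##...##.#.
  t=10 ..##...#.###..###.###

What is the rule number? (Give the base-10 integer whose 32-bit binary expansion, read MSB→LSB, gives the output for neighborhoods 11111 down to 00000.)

517098316

  [31] ##### => .  t=0,i=13
  [30] ####. => .  t=0,i=3
  [29] ###.# => .  t=0,i=15
  [28] ###.. => #  t=0,i=4
  [27] ##.## => #  t=2,i=8
  [26] ##.#. => #  t=0,i=16
  [25] ##..# => #  t=3,i=0
  [24] ##... => .  t=0,i=5
  [23] #.### => #  t=0,i=11
  [22] #.##. => #  t=1,i=10
  [21] #.#.# => .  t=0,i=17
  [20] #.#.. => #  t=0,i=19
  [19] #..## => .  t=0,i=0
  [18] #..#. => .  t=3,i=1
  [17] #...# => #  t=1,i=6
  [16] #.... => .  t=0,i=6
  [15] .#### => .  t=0,i=2
  [14] .###. => #  t=2,i=6
  [13] .##.# => .  t=4,i=19
  [12] .##.. => .  t=1,i=11
  [11] .#.## => #  t=0,i=10
  [10] .#.#. => .  t=0,i=18
  [9] .#..# => #  t=0,i=20
  [8] .#... => #  t=1,i=5
  [7] ..### => .  t=0,i=1
  [6] ..##. => #  t=1,i=19
  [5] ..#.# => .  t=0,i=9
  [4] ..#.. => .  t=1,i=4
  [3] ...## => #  t=3,i=18
  [2] ...#. => #  t=0,i=8
  [1] ....# => .  t=0,i=7
  [0] ..... => .  t=7,i=13
  bits 00011110110100100100101101001100 = 517098316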